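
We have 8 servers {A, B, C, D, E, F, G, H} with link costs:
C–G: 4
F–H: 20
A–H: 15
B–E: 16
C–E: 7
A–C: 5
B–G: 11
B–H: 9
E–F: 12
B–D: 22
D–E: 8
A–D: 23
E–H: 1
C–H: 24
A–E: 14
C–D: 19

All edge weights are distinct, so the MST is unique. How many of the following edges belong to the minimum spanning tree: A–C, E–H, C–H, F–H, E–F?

Sort edges by weight, then run Kruskal:
E–H (1): add — endpoints in different components.
C–G (4): add — endpoints in different components.
A–C (5): add — endpoints in different components.
C–E (7): add — endpoints in different components.
D–E (8): add — endpoints in different components.
B–H (9): add — endpoints in different components.
B–G (11): skip — B and G already connected.
E–F (12): add — endpoints in different components.
MST edge set: {E–H, C–G, A–C, C–E, D–E, B–H, E–F}.
Of the listed edges, {A–C, E–H, E–F} are in the MST → 3.

3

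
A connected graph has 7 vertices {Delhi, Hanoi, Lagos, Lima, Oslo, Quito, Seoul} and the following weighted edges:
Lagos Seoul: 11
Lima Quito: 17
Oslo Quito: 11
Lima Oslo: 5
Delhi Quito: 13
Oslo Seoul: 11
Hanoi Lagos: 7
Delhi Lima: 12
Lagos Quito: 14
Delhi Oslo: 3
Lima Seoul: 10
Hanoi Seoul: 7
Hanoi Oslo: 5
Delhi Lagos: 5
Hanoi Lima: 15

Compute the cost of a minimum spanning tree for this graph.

Prim, starting at Oslo.
Step 1: cheapest edge leaving the tree is Delhi Oslo (3); add Delhi.
Step 2: cheapest edge leaving the tree is Hanoi Oslo (5); add Hanoi.
Step 3: cheapest edge leaving the tree is Delhi Lagos (5); add Lagos.
Step 4: cheapest edge leaving the tree is Lima Oslo (5); add Lima.
Step 5: cheapest edge leaving the tree is Hanoi Seoul (7); add Seoul.
Step 6: cheapest edge leaving the tree is Oslo Quito (11); add Quito.
MST edges: Delhi Oslo, Hanoi Oslo, Delhi Lagos, Lima Oslo, Hanoi Seoul, Oslo Quito; total weight 3+5+5+5+7+11 = 36.

36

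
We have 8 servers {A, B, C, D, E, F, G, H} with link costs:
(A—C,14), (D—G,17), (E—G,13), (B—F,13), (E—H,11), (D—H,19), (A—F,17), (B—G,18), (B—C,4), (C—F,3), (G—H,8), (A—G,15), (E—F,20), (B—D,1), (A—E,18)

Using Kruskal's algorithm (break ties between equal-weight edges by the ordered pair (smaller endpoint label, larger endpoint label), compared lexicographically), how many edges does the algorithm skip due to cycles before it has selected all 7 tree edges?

Kruskal: consider edges lightest-first.
B—D (1): add — endpoints in different components.
C—F (3): add — endpoints in different components.
B—C (4): add — endpoints in different components.
G—H (8): add — endpoints in different components.
E—H (11): add — endpoints in different components.
B—F (13): skip — B and F already connected.
E—G (13): skip — E and G already connected.
A—C (14): add — endpoints in different components.
A—G (15): add — endpoints in different components.
Edges rejected before the tree was complete: 2.

2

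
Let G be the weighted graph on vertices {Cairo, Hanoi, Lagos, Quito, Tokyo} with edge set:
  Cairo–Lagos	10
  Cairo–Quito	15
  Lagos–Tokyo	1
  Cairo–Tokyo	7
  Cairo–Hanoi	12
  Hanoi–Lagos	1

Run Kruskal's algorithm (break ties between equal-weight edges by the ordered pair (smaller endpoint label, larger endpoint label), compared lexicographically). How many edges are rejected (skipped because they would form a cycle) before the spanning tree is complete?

Sort edges by weight, then run Kruskal:
Hanoi–Lagos (1): add — endpoints in different components.
Lagos–Tokyo (1): add — endpoints in different components.
Cairo–Tokyo (7): add — endpoints in different components.
Cairo–Lagos (10): skip — Cairo and Lagos already connected.
Cairo–Hanoi (12): skip — Cairo and Hanoi already connected.
Cairo–Quito (15): add — endpoints in different components.
Edges rejected before the tree was complete: 2.

2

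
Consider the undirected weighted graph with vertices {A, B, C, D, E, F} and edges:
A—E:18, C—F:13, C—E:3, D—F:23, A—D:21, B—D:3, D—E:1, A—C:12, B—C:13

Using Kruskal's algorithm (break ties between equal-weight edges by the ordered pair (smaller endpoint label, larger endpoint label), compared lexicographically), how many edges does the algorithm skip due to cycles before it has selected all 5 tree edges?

Kruskal: consider edges lightest-first.
D—E (1): add. Components now {A} {B} {C} {D,E} {F}
B—D (3): add. Components now {A} {B,D,E} {C} {F}
C—E (3): add. Components now {A} {B,C,D,E} {F}
A—C (12): add. Components now {A,B,C,D,E} {F}
B—C (13): skip — B and C already connected.
C—F (13): add. Components now {A,B,C,D,E,F}
Edges rejected before the tree was complete: 1.

1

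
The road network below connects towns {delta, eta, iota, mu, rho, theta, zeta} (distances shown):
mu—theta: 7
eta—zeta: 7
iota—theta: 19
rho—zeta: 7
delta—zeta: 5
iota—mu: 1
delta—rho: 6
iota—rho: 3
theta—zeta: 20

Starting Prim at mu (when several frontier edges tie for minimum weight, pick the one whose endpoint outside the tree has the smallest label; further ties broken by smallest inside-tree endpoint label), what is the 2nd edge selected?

Prim's algorithm from mu:
Step 1: frontier [iota—mu 1, mu—theta 7] → take iota—mu (1); add iota.
Step 2: frontier [iota—rho 3, iota—theta 19, mu—theta 7] → take iota—rho (3); add rho.
Step 3: frontier [iota—theta 19, mu—theta 7, delta—rho 6, rho—zeta 7] → take delta—rho (6); add delta.
Step 4: frontier [delta—zeta 5, iota—theta 19, mu—theta 7, rho—zeta 7] → take delta—zeta (5); add zeta.
Step 5: frontier [iota—theta 19, mu—theta 7, eta—zeta 7, theta—zeta 20] → take eta—zeta (7); add eta.
Step 6: frontier [iota—theta 19, mu—theta 7, theta—zeta 20] → take mu—theta (7); add theta.
The 2nd edge added is iota—rho.

iota-rho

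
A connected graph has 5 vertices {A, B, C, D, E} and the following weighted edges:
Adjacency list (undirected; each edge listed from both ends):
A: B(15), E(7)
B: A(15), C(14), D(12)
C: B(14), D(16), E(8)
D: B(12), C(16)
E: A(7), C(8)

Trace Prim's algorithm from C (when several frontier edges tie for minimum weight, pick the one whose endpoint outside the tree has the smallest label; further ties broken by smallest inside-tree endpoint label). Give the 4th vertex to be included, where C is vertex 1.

Prim's algorithm from C:
Step 1: frontier [C–E 8, B–C 14, C–D 16] → take C–E (8); add E.
Step 2: frontier [B–C 14, C–D 16, A–E 7] → take A–E (7); add A.
Step 3: frontier [A–B 15, B–C 14, C–D 16] → take B–C (14); add B.
Step 4: frontier [B–D 12, C–D 16] → take B–D (12); add D.
Vertex order: C, E, A, B, D. The 4th vertex is B.

B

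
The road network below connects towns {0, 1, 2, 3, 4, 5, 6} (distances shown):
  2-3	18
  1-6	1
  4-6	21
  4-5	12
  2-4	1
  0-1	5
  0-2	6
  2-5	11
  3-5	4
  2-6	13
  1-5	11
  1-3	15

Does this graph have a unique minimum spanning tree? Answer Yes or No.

No

Kruskal: consider edges lightest-first.
1-6 (1): add — endpoints in different components.
2-4 (1): add — endpoints in different components.
3-5 (4): add — endpoints in different components.
0-1 (5): add — endpoints in different components.
0-2 (6): add — endpoints in different components.
1-5 (11): add — endpoints in different components.
Non-tree edge 2-5 has weight 11, equal to the heaviest edge on its tree cycle — swapping gives another MST of the same weight. Not unique.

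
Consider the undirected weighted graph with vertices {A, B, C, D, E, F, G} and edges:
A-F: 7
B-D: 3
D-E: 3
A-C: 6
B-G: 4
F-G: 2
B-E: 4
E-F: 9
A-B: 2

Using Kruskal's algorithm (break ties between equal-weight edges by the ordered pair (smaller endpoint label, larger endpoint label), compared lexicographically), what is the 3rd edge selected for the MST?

Kruskal's algorithm — process edges by increasing weight (ties by edge label):
A-B (2): add — endpoints in different components.
F-G (2): add — endpoints in different components.
B-D (3): add — endpoints in different components.
D-E (3): add — endpoints in different components.
B-E (4): skip — B and E already connected.
B-G (4): add — endpoints in different components.
A-C (6): add — endpoints in different components.
The 3rd edge added is B-D.

B-D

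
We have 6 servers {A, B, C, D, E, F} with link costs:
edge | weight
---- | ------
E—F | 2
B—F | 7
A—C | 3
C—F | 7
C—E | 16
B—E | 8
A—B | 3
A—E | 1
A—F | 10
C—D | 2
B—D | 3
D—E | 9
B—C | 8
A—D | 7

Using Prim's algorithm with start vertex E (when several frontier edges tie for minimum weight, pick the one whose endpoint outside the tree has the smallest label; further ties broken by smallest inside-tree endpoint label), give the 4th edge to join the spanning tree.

Grow the tree from E using Prim:
Step 1: cheapest edge leaving the tree is A—E (1); add A.
Step 2: cheapest edge leaving the tree is E—F (2); add F.
Step 3: cheapest edge leaving the tree is A—B (3); add B.
Step 4: cheapest edge leaving the tree is A—C (3); add C.
Step 5: cheapest edge leaving the tree is C—D (2); add D.
The 4th edge added is A—C.

A-C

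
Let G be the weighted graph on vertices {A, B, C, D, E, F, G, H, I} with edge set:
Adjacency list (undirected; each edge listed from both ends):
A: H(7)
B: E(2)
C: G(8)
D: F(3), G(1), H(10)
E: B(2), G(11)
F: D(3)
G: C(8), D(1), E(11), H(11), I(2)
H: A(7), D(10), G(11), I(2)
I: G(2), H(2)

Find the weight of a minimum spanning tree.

Sort edges by weight, then run Kruskal:
D—G (1): add — endpoints in different components.
B—E (2): add — endpoints in different components.
G—I (2): add — endpoints in different components.
H—I (2): add — endpoints in different components.
D—F (3): add — endpoints in different components.
A—H (7): add — endpoints in different components.
C—G (8): add — endpoints in different components.
D—H (10): skip — D and H already connected.
E—G (11): add — endpoints in different components.
MST edges: D—G, B—E, G—I, H—I, D—F, A—H, C—G, E—G; total weight 1+2+2+2+3+7+8+11 = 36.

36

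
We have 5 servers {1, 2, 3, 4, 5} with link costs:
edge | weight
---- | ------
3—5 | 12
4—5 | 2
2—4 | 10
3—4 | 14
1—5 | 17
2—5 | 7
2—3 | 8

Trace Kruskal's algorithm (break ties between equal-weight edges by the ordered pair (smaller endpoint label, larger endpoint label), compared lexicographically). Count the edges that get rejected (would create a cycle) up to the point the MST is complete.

Sort edges by weight, then run Kruskal:
4—5 (2): add — endpoints in different components.
2—5 (7): add — endpoints in different components.
2—3 (8): add — endpoints in different components.
2—4 (10): skip — 2 and 4 already connected.
3—5 (12): skip — 3 and 5 already connected.
3—4 (14): skip — 3 and 4 already connected.
1—5 (17): add — endpoints in different components.
Edges rejected before the tree was complete: 3.

3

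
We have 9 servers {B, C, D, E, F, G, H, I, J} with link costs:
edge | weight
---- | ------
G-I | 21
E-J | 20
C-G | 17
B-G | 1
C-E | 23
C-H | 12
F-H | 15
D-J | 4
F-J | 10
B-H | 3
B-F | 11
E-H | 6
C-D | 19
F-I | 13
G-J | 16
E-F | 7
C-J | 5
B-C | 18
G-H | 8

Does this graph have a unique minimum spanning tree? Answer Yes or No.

Yes

Sort edges by weight, then run Kruskal:
B-G (1): add — endpoints in different components.
B-H (3): add — endpoints in different components.
D-J (4): add — endpoints in different components.
C-J (5): add — endpoints in different components.
E-H (6): add — endpoints in different components.
E-F (7): add — endpoints in different components.
G-H (8): skip — G and H already connected.
F-J (10): add — endpoints in different components.
B-F (11): skip — B and F already connected.
C-H (12): skip — C and H already connected.
F-I (13): add — endpoints in different components.
Every non-tree edge has weight strictly greater than the heaviest edge on the tree path between its endpoints, so the MST is unique.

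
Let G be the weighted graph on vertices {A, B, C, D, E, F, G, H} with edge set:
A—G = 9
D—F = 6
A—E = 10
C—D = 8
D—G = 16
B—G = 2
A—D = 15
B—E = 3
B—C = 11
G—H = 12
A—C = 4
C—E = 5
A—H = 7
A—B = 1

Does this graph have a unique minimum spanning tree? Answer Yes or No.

Yes

Kruskal's algorithm — process edges by increasing weight (ties by edge label):
A—B (1): add — endpoints in different components.
B—G (2): add — endpoints in different components.
B—E (3): add — endpoints in different components.
A—C (4): add — endpoints in different components.
C—E (5): skip — C and E already connected.
D—F (6): add — endpoints in different components.
A—H (7): add — endpoints in different components.
C—D (8): add — endpoints in different components.
Every non-tree edge has weight strictly greater than the heaviest edge on the tree path between its endpoints, so the MST is unique.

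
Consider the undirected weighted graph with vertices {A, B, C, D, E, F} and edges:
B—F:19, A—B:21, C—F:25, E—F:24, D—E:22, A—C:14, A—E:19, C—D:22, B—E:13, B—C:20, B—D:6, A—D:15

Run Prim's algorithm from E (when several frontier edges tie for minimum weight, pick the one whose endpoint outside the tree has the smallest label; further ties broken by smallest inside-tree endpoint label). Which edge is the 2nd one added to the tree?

Grow the tree from E using Prim:
Step 1: cheapest edge leaving the tree is B—E (13); add B.
Step 2: cheapest edge leaving the tree is B—D (6); add D.
Step 3: cheapest edge leaving the tree is A—D (15); add A.
Step 4: cheapest edge leaving the tree is A—C (14); add C.
Step 5: cheapest edge leaving the tree is B—F (19); add F.
The 2nd edge added is B—D.

B-D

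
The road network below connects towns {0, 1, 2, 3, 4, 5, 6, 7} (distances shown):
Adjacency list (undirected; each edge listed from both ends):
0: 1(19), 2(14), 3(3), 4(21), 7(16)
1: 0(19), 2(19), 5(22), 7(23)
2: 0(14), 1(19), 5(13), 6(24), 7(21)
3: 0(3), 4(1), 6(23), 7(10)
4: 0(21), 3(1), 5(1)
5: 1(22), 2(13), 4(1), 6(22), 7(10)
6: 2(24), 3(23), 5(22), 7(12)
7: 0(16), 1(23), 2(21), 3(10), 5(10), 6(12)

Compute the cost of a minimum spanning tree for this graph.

Grow the tree from 0 using Prim:
Step 1: cheapest edge leaving the tree is 0-3 (3); add 3.
Step 2: cheapest edge leaving the tree is 3-4 (1); add 4.
Step 3: cheapest edge leaving the tree is 4-5 (1); add 5.
Step 4: cheapest edge leaving the tree is 3-7 (10); add 7.
Step 5: cheapest edge leaving the tree is 6-7 (12); add 6.
Step 6: cheapest edge leaving the tree is 2-5 (13); add 2.
Step 7: cheapest edge leaving the tree is 0-1 (19); add 1.
MST edges: 0-3, 3-4, 4-5, 3-7, 6-7, 2-5, 0-1; total weight 3+1+1+10+12+13+19 = 59.

59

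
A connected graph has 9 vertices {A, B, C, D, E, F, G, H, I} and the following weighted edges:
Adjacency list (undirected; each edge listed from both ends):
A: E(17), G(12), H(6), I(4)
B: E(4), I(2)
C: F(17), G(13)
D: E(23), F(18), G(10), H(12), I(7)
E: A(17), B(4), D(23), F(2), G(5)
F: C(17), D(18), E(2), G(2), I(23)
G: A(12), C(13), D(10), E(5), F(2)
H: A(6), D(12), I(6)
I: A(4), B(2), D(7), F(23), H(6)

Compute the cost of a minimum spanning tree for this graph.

Sort edges by weight, then run Kruskal:
B I (2): add — endpoints in different components.
E F (2): add — endpoints in different components.
F G (2): add — endpoints in different components.
A I (4): add — endpoints in different components.
B E (4): add — endpoints in different components.
E G (5): skip — E and G already connected.
A H (6): add — endpoints in different components.
H I (6): skip — H and I already connected.
D I (7): add — endpoints in different components.
D G (10): skip — D and G already connected.
A G (12): skip — A and G already connected.
D H (12): skip — D and H already connected.
C G (13): add — endpoints in different components.
MST edges: B I, E F, F G, A I, B E, A H, D I, C G; total weight 2+2+2+4+4+6+7+13 = 40.

40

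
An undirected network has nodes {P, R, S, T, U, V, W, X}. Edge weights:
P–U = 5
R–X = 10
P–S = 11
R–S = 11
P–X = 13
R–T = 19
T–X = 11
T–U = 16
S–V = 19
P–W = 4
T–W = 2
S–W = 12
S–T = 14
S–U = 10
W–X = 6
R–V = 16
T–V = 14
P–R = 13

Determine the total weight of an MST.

51

Kruskal's algorithm — process edges by increasing weight (ties by edge label):
T–W (2): add — endpoints in different components.
P–W (4): add — endpoints in different components.
P–U (5): add — endpoints in different components.
W–X (6): add — endpoints in different components.
R–X (10): add — endpoints in different components.
S–U (10): add — endpoints in different components.
P–S (11): skip — P and S already connected.
R–S (11): skip — S and R already connected.
T–X (11): skip — T and X already connected.
S–W (12): skip — S and W already connected.
P–R (13): skip — P and R already connected.
P–X (13): skip — P and X already connected.
S–T (14): skip — T and S already connected.
T–V (14): add — endpoints in different components.
MST edges: T–W, P–W, P–U, W–X, R–X, S–U, T–V; total weight 2+4+5+6+10+10+14 = 51.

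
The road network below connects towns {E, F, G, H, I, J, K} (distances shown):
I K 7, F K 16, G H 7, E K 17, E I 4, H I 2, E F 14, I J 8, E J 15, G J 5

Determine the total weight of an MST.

39

Sort edges by weight, then run Kruskal:
H I (2): add — endpoints in different components.
E I (4): add — endpoints in different components.
G J (5): add — endpoints in different components.
G H (7): add — endpoints in different components.
I K (7): add — endpoints in different components.
I J (8): skip — I and J already connected.
E F (14): add — endpoints in different components.
MST edges: H I, E I, G J, G H, I K, E F; total weight 2+4+5+7+7+14 = 39.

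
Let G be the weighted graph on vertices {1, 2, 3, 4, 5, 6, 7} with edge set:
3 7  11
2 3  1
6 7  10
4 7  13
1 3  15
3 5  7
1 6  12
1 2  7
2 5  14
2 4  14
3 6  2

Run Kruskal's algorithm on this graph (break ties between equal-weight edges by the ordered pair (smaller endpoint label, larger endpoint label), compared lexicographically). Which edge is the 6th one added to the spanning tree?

Kruskal: consider edges lightest-first.
2 3 (1): add — endpoints in different components.
3 6 (2): add — endpoints in different components.
1 2 (7): add — endpoints in different components.
3 5 (7): add — endpoints in different components.
6 7 (10): add — endpoints in different components.
3 7 (11): skip — 3 and 7 already connected.
1 6 (12): skip — 1 and 6 already connected.
4 7 (13): add — endpoints in different components.
The 6th edge added is 4 7.

4-7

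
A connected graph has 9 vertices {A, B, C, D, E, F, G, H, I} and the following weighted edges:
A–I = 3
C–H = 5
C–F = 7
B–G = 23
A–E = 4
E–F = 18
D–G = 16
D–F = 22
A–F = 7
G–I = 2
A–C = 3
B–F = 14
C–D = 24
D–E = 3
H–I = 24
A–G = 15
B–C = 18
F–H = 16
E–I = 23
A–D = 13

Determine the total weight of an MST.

Prim's algorithm from D:
Step 1: cheapest edge leaving the tree is D–E (3); add E.
Step 2: cheapest edge leaving the tree is A–E (4); add A.
Step 3: cheapest edge leaving the tree is A–C (3); add C.
Step 4: cheapest edge leaving the tree is A–I (3); add I.
Step 5: cheapest edge leaving the tree is G–I (2); add G.
Step 6: cheapest edge leaving the tree is C–H (5); add H.
Step 7: cheapest edge leaving the tree is A–F (7); add F.
Step 8: cheapest edge leaving the tree is B–F (14); add B.
MST edges: D–E, A–E, A–C, A–I, G–I, C–H, A–F, B–F; total weight 3+4+3+3+2+5+7+14 = 41.

41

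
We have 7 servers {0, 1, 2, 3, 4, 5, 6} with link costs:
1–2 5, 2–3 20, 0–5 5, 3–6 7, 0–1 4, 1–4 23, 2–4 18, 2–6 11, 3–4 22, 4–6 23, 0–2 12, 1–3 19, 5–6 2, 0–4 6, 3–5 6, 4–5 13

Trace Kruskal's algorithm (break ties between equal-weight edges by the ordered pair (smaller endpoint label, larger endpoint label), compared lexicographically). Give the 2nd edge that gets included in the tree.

Kruskal: consider edges lightest-first.
5–6 (2): add — endpoints in different components.
0–1 (4): add — endpoints in different components.
0–5 (5): add — endpoints in different components.
1–2 (5): add — endpoints in different components.
0–4 (6): add — endpoints in different components.
3–5 (6): add — endpoints in different components.
The 2nd edge added is 0–1.

0-1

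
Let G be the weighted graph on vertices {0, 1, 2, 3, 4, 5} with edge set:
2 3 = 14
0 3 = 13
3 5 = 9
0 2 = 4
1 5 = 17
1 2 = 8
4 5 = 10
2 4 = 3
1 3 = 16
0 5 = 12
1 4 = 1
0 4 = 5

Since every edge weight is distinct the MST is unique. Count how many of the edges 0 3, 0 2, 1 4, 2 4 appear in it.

Kruskal's algorithm — process edges by increasing weight (ties by edge label):
1 4 (1): add — endpoints in different components.
2 4 (3): add — endpoints in different components.
0 2 (4): add — endpoints in different components.
0 4 (5): skip — 0 and 4 already connected.
1 2 (8): skip — 1 and 2 already connected.
3 5 (9): add — endpoints in different components.
4 5 (10): add — endpoints in different components.
MST edge set: {1 4, 2 4, 0 2, 3 5, 4 5}.
Of the listed edges, {0 2, 1 4, 2 4} are in the MST → 3.

3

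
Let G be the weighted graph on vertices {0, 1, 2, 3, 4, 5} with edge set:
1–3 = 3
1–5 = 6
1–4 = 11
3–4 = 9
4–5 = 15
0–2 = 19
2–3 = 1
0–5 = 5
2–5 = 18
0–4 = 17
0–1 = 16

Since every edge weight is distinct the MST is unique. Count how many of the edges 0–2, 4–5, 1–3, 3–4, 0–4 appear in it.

2

Kruskal's algorithm — process edges by increasing weight (ties by edge label):
2–3 (1): add — endpoints in different components.
1–3 (3): add — endpoints in different components.
0–5 (5): add — endpoints in different components.
1–5 (6): add — endpoints in different components.
3–4 (9): add — endpoints in different components.
MST edge set: {2–3, 1–3, 0–5, 1–5, 3–4}.
Of the listed edges, {1–3, 3–4} are in the MST → 2.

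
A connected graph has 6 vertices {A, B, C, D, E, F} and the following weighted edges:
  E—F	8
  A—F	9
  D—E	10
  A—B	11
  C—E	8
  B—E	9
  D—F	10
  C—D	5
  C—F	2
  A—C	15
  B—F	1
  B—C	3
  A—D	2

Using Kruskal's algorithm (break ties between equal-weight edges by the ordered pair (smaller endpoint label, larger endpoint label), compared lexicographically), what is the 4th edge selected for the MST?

Sort edges by weight, then run Kruskal:
B—F (1): add — endpoints in different components.
A—D (2): add — endpoints in different components.
C—F (2): add — endpoints in different components.
B—C (3): skip — B and C already connected.
C—D (5): add — endpoints in different components.
C—E (8): add — endpoints in different components.
The 4th edge added is C—D.

C-D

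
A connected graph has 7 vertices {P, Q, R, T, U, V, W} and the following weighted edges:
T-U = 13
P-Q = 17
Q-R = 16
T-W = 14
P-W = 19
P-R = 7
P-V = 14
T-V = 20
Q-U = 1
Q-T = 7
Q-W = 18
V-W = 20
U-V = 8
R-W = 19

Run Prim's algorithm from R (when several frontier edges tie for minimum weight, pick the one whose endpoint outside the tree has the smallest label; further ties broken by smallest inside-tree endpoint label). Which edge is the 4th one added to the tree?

Prim, starting at R.
Step 1: frontier [P-R 7, Q-R 16, R-W 19] → take P-R (7); add P.
Step 2: frontier [P-V 14, P-Q 17, P-W 19, Q-R 16, R-W 19] → take P-V (14); add V.
Step 3: frontier [P-Q 17, P-W 19, Q-R 16, R-W 19, U-V 8, T-V 20, V-W 20] → take U-V (8); add U.
Step 4: frontier [P-Q 17, P-W 19, Q-R 16, R-W 19, Q-U 1, T-U 13, T-V 20, V-W 20] → take Q-U (1); add Q.
Step 5: frontier [P-W 19, Q-T 7, Q-W 18, R-W 19, T-U 13, T-V 20, V-W 20] → take Q-T (7); add T.
Step 6: frontier [P-W 19, Q-W 18, R-W 19, T-W 14, V-W 20] → take T-W (14); add W.
The 4th edge added is Q-U.

Q-U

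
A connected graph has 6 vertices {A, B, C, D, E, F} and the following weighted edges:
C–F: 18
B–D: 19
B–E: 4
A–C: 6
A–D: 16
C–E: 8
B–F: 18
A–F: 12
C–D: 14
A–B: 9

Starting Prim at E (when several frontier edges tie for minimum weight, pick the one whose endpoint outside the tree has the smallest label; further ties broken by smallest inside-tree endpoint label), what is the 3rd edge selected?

Grow the tree from E using Prim:
Step 1: frontier [B–E 4, C–E 8] → take B–E (4); add B.
Step 2: frontier [A–B 9, B–F 18, B–D 19, C–E 8] → take C–E (8); add C.
Step 3: frontier [A–B 9, B–F 18, B–D 19, A–C 6, C–D 14, C–F 18] → take A–C (6); add A.
Step 4: frontier [A–F 12, A–D 16, B–F 18, B–D 19, C–D 14, C–F 18] → take A–F (12); add F.
Step 5: frontier [A–D 16, B–D 19, C–D 14] → take C–D (14); add D.
The 3rd edge added is A–C.

A-C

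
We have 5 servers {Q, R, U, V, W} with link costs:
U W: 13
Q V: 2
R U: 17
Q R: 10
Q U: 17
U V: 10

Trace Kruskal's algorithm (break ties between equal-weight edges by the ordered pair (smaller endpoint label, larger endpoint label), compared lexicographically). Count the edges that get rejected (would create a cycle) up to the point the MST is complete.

0

Kruskal: consider edges lightest-first.
Q V (2): add. Components now {W} {Q,V} {R} {U}
Q R (10): add. Components now {W} {Q,R,V} {U}
U V (10): add. Components now {W} {Q,R,U,V}
U W (13): add. Components now {Q,R,U,V,W}
Edges rejected before the tree was complete: 0.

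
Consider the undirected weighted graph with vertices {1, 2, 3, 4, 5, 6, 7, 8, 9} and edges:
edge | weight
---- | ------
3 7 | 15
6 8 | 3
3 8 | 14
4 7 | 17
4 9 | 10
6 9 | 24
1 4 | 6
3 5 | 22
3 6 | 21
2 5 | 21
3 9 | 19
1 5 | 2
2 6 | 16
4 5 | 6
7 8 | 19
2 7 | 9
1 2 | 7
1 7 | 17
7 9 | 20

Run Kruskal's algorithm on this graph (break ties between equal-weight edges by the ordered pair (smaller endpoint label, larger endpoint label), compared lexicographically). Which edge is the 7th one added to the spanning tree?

3-8

Sort edges by weight, then run Kruskal:
1 5 (2): add — endpoints in different components.
6 8 (3): add — endpoints in different components.
1 4 (6): add — endpoints in different components.
4 5 (6): skip — 4 and 5 already connected.
1 2 (7): add — endpoints in different components.
2 7 (9): add — endpoints in different components.
4 9 (10): add — endpoints in different components.
3 8 (14): add — endpoints in different components.
3 7 (15): add — endpoints in different components.
The 7th edge added is 3 8.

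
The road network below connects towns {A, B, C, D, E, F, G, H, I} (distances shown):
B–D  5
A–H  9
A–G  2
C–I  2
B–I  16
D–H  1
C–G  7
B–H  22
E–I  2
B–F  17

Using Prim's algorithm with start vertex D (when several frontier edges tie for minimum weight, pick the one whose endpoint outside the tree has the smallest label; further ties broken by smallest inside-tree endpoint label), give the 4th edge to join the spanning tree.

A-G

Grow the tree from D using Prim:
Step 1: cheapest edge leaving the tree is D–H (1); add H.
Step 2: cheapest edge leaving the tree is B–D (5); add B.
Step 3: cheapest edge leaving the tree is A–H (9); add A.
Step 4: cheapest edge leaving the tree is A–G (2); add G.
Step 5: cheapest edge leaving the tree is C–G (7); add C.
Step 6: cheapest edge leaving the tree is C–I (2); add I.
Step 7: cheapest edge leaving the tree is E–I (2); add E.
Step 8: cheapest edge leaving the tree is B–F (17); add F.
The 4th edge added is A–G.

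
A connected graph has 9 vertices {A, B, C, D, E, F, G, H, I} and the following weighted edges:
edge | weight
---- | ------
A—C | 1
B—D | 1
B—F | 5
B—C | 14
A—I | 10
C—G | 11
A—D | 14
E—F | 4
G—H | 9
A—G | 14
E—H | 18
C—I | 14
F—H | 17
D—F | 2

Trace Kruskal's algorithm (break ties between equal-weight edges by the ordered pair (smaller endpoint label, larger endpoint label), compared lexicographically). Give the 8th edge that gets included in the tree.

Kruskal's algorithm — process edges by increasing weight (ties by edge label):
A—C (1): add — endpoints in different components.
B—D (1): add — endpoints in different components.
D—F (2): add — endpoints in different components.
E—F (4): add — endpoints in different components.
B—F (5): skip — B and F already connected.
G—H (9): add — endpoints in different components.
A—I (10): add — endpoints in different components.
C—G (11): add — endpoints in different components.
A—D (14): add — endpoints in different components.
The 8th edge added is A—D.

A-D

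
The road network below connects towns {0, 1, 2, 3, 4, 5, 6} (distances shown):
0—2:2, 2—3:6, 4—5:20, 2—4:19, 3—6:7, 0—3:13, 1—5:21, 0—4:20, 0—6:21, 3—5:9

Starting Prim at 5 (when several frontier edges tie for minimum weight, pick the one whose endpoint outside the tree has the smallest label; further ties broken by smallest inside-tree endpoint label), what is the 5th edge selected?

Prim, starting at 5.
Step 1: frontier [3—5 9, 4—5 20, 1—5 21] → take 3—5 (9); add 3.
Step 2: frontier [2—3 6, 3—6 7, 0—3 13, 4—5 20, 1—5 21] → take 2—3 (6); add 2.
Step 3: frontier [0—2 2, 2—4 19, 3—6 7, 0—3 13, 4—5 20, 1—5 21] → take 0—2 (2); add 0.
Step 4: frontier [0—4 20, 0—6 21, 2—4 19, 3—6 7, 4—5 20, 1—5 21] → take 3—6 (7); add 6.
Step 5: frontier [0—4 20, 2—4 19, 4—5 20, 1—5 21] → take 2—4 (19); add 4.
Step 6: frontier [1—5 21] → take 1—5 (21); add 1.
The 5th edge added is 2—4.

2-4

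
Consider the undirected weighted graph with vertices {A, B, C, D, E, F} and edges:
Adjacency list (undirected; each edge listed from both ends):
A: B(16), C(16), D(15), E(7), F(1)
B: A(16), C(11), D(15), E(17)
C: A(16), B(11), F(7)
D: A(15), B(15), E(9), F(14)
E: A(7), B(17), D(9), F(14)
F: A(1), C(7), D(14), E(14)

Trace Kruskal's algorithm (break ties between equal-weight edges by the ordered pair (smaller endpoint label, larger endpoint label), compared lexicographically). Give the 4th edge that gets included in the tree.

Kruskal's algorithm — process edges by increasing weight (ties by edge label):
A—F (1): add — endpoints in different components.
A—E (7): add — endpoints in different components.
C—F (7): add — endpoints in different components.
D—E (9): add — endpoints in different components.
B—C (11): add — endpoints in different components.
The 4th edge added is D—E.

D-E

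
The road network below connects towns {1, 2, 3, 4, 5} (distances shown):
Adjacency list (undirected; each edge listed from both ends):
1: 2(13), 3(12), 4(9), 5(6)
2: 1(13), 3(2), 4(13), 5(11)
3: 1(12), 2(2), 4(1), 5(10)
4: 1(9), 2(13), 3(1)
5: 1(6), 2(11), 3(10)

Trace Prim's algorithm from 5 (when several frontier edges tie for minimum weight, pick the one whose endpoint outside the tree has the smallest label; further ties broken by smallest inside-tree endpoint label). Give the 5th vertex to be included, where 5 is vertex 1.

2

Prim's algorithm from 5:
Step 1: frontier [1-5 6, 3-5 10, 2-5 11] → take 1-5 (6); add 1.
Step 2: frontier [1-4 9, 1-3 12, 1-2 13, 3-5 10, 2-5 11] → take 1-4 (9); add 4.
Step 3: frontier [1-3 12, 1-2 13, 3-4 1, 2-4 13, 3-5 10, 2-5 11] → take 3-4 (1); add 3.
Step 4: frontier [1-2 13, 2-3 2, 2-4 13, 2-5 11] → take 2-3 (2); add 2.
Vertex order: 5, 1, 4, 3, 2. The 5th vertex is 2.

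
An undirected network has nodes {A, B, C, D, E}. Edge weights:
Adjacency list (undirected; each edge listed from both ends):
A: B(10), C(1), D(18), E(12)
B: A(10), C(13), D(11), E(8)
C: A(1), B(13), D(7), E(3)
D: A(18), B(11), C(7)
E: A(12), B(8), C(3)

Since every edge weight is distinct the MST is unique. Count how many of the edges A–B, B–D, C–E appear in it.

1

Sort edges by weight, then run Kruskal:
A–C (1): add. Components now {A,C} {B} {D} {E}
C–E (3): add. Components now {A,C,E} {B} {D}
C–D (7): add. Components now {A,C,D,E} {B}
B–E (8): add. Components now {A,B,C,D,E}
MST edge set: {A–C, C–E, C–D, B–E}.
Of the listed edges, {C–E} are in the MST → 1.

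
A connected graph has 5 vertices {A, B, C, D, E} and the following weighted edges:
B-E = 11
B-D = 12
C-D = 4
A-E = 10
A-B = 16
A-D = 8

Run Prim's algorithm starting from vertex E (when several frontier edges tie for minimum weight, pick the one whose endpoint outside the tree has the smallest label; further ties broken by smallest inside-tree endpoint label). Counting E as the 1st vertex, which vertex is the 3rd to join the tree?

D

Grow the tree from E using Prim:
Step 1: frontier [A-E 10, B-E 11] → take A-E (10); add A.
Step 2: frontier [A-D 8, A-B 16, B-E 11] → take A-D (8); add D.
Step 3: frontier [A-B 16, C-D 4, B-D 12, B-E 11] → take C-D (4); add C.
Step 4: frontier [A-B 16, B-D 12, B-E 11] → take B-E (11); add B.
Vertex order: E, A, D, C, B. The 3rd vertex is D.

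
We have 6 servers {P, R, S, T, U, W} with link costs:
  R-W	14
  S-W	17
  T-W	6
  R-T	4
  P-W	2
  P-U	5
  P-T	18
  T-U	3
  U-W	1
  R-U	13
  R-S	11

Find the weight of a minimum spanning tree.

21

Grow the tree from R using Prim:
Step 1: frontier [R-T 4, R-S 11, R-U 13, R-W 14] → take R-T (4); add T.
Step 2: frontier [R-S 11, R-U 13, R-W 14, T-U 3, T-W 6, P-T 18] → take T-U (3); add U.
Step 3: frontier [R-S 11, R-W 14, T-W 6, P-T 18, U-W 1, P-U 5] → take U-W (1); add W.
Step 4: frontier [R-S 11, P-T 18, P-U 5, P-W 2, S-W 17] → take P-W (2); add P.
Step 5: frontier [R-S 11, S-W 17] → take R-S (11); add S.
MST edges: R-T, T-U, U-W, P-W, R-S; total weight 4+3+1+2+11 = 21.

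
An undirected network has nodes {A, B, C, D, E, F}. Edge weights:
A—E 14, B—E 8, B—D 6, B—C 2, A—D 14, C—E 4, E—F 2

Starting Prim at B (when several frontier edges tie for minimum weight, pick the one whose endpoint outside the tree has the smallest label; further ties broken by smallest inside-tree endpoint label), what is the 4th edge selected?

B-D

Prim's algorithm from B:
Step 1: frontier [B—C 2, B—D 6, B—E 8] → take B—C (2); add C.
Step 2: frontier [B—D 6, B—E 8, C—E 4] → take C—E (4); add E.
Step 3: frontier [B—D 6, E—F 2, A—E 14] → take E—F (2); add F.
Step 4: frontier [B—D 6, A—E 14] → take B—D (6); add D.
Step 5: frontier [A—D 14, A—E 14] → take A—D (14); add A.
The 4th edge added is B—D.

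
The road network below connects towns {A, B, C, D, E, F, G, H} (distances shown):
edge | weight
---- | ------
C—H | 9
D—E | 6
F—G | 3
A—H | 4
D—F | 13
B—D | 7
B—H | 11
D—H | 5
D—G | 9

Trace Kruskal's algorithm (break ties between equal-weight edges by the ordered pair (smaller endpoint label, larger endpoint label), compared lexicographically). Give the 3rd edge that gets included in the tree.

Kruskal: consider edges lightest-first.
F—G (3): add — endpoints in different components.
A—H (4): add — endpoints in different components.
D—H (5): add — endpoints in different components.
D—E (6): add — endpoints in different components.
B—D (7): add — endpoints in different components.
C—H (9): add — endpoints in different components.
D—G (9): add — endpoints in different components.
The 3rd edge added is D—H.

D-H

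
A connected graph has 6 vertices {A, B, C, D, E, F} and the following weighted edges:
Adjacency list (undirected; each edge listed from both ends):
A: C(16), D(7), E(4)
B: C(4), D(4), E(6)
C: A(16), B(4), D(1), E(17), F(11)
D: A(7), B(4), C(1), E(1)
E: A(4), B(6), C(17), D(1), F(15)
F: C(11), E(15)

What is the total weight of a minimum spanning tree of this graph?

Kruskal: consider edges lightest-first.
C–D (1): add — endpoints in different components.
D–E (1): add — endpoints in different components.
A–E (4): add — endpoints in different components.
B–C (4): add — endpoints in different components.
B–D (4): skip — B and D already connected.
B–E (6): skip — B and E already connected.
A–D (7): skip — A and D already connected.
C–F (11): add — endpoints in different components.
MST edges: C–D, D–E, A–E, B–C, C–F; total weight 1+1+4+4+11 = 21.

21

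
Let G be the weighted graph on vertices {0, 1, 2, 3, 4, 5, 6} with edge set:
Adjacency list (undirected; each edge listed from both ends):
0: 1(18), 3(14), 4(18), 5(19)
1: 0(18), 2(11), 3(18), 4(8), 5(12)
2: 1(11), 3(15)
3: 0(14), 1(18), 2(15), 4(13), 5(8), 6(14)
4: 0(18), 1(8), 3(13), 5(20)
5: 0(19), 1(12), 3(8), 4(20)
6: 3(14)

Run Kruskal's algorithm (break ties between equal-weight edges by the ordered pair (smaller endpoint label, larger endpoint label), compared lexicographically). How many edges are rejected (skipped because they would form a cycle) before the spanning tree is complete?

1

Kruskal: consider edges lightest-first.
1 4 (8): add. Components now {0} {1,4} {2} {3} {5} {6}
3 5 (8): add. Components now {0} {1,4} {2} {3,5} {6}
1 2 (11): add. Components now {0} {1,2,4} {3,5} {6}
1 5 (12): add. Components now {0} {1,2,3,4,5} {6}
3 4 (13): skip — 3 and 4 already connected.
0 3 (14): add. Components now {0,1,2,3,4,5} {6}
3 6 (14): add. Components now {0,1,2,3,4,5,6}
Edges rejected before the tree was complete: 1.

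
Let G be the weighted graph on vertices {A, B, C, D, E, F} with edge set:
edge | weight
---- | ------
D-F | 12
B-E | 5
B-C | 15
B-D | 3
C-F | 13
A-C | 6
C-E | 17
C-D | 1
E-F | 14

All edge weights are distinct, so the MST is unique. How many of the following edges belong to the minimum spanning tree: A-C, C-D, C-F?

2

Kruskal's algorithm — process edges by increasing weight (ties by edge label):
C-D (1): add. Components now {A} {B} {C,D} {E} {F}
B-D (3): add. Components now {A} {B,C,D} {E} {F}
B-E (5): add. Components now {A} {B,C,D,E} {F}
A-C (6): add. Components now {A,B,C,D,E} {F}
D-F (12): add. Components now {A,B,C,D,E,F}
MST edge set: {C-D, B-D, B-E, A-C, D-F}.
Of the listed edges, {A-C, C-D} are in the MST → 2.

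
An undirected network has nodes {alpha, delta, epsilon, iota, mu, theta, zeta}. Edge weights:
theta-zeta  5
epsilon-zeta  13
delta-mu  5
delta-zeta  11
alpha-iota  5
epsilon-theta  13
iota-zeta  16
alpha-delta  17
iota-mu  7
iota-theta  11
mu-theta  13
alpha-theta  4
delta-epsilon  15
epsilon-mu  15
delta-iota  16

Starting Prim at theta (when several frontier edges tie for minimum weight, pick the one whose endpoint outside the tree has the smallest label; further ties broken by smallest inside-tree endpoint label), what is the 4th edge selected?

iota-mu

Grow the tree from theta using Prim:
Step 1: cheapest edge leaving the tree is alpha-theta (4); add alpha.
Step 2: cheapest edge leaving the tree is alpha-iota (5); add iota.
Step 3: cheapest edge leaving the tree is theta-zeta (5); add zeta.
Step 4: cheapest edge leaving the tree is iota-mu (7); add mu.
Step 5: cheapest edge leaving the tree is delta-mu (5); add delta.
Step 6: cheapest edge leaving the tree is epsilon-theta (13); add epsilon.
The 4th edge added is iota-mu.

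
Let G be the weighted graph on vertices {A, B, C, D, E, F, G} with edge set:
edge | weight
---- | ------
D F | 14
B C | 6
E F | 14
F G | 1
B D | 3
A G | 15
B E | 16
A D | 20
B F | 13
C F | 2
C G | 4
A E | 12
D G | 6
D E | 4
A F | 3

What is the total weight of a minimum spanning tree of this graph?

19

Grow the tree from B using Prim:
Step 1: cheapest edge leaving the tree is B D (3); add D.
Step 2: cheapest edge leaving the tree is D E (4); add E.
Step 3: cheapest edge leaving the tree is B C (6); add C.
Step 4: cheapest edge leaving the tree is C F (2); add F.
Step 5: cheapest edge leaving the tree is F G (1); add G.
Step 6: cheapest edge leaving the tree is A F (3); add A.
MST edges: B D, D E, B C, C F, F G, A F; total weight 3+4+6+2+1+3 = 19.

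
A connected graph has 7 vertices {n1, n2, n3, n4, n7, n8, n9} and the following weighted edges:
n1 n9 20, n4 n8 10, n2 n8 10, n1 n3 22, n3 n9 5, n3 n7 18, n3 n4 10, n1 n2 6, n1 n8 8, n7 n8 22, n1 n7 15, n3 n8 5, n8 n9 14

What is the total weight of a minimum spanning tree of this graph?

49

Kruskal: consider edges lightest-first.
n3 n8 (5): add. Components now {n3,n8} {n4} {n7} {n1} {n2} {n9}
n3 n9 (5): add. Components now {n3,n8,n9} {n4} {n7} {n1} {n2}
n1 n2 (6): add. Components now {n3,n8,n9} {n4} {n7} {n1,n2}
n1 n8 (8): add. Components now {n1,n2,n3,n8,n9} {n4} {n7}
n2 n8 (10): skip — n2 and n8 already connected.
n3 n4 (10): add. Components now {n1,n2,n3,n4,n8,n9} {n7}
n4 n8 (10): skip — n4 and n8 already connected.
n8 n9 (14): skip — n8 and n9 already connected.
n1 n7 (15): add. Components now {n1,n2,n3,n4,n7,n8,n9}
MST edges: n3 n8, n3 n9, n1 n2, n1 n8, n3 n4, n1 n7; total weight 5+5+6+8+10+15 = 49.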